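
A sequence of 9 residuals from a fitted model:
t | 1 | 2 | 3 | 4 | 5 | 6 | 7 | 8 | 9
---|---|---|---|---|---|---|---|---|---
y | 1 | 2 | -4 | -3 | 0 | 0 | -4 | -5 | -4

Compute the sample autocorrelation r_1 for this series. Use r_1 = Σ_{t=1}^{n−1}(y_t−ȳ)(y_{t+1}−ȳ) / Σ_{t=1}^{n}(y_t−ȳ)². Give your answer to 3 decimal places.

0.291

Mean ȳ = (1 + 2 − 4 − 3 + 0 + 0 − 4 − 5 − 4)/9 = -1.8889
Numerator Σ_{t=1}^{8}(y_t−ȳ)(y_{t+1}−ȳ) = 15.9877
Denominator Σ(y_t−ȳ)² = 54.8889
r_1 = 15.9877 / 54.8889 = 0.291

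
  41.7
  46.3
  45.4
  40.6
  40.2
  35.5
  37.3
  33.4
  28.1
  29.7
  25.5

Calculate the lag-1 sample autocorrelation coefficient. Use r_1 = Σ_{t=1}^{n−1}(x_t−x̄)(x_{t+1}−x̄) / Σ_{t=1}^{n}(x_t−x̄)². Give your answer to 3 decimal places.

Mean x̄ = (41.7 + 46.3 + 45.4 + 40.6 + 40.2 + 35.5 + 37.3 + 33.4 + 28.1 + 29.7 + 25.5)/11 = 36.7000
Numerator Σ_{t=1}^{10}(x_t−x̄)(x_{t+1}−x̄) = 339.1800
Denominator Σ(x_t−x̄)² = 481.4000
r_1 = 339.1800 / 481.4000 = 0.705

0.705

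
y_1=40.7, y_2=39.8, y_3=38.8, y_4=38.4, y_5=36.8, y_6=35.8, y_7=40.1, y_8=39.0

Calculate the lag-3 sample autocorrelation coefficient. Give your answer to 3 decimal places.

-0.208

Mean ȳ = (40.7 + 39.8 + 38.8 + 38.4 + 36.8 + 35.8 + 40.1 + 39.0)/8 = 38.6750
Deviations from mean: 2.0250, 1.1250, 0.1250, -0.2750, -1.8750, -2.8750, 1.4250, 0.3250
Σ(y_t−ȳ)(y_{t+3}−ȳ) = (-0.5569) + (-2.1094) + (-0.3594) + (-0.3919) + (-0.6094) = -4.0269
Denominator Σ(y_t−ȳ)² = 19.3750
r_3 = -4.0269 / 19.3750 = -0.208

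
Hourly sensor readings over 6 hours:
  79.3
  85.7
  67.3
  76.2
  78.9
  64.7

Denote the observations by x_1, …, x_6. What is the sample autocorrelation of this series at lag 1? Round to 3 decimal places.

Mean x̄ = (79.3 + 85.7 + 67.3 + 76.2 + 78.9 + 64.7)/6 = 75.3500
Deviations from mean: 3.9500, 10.3500, -8.0500, 0.8500, 3.5500, -10.6500
Σ(x_t−x̄)(x_{t+1}−x̄) = (40.8825) + (-83.3175) + (-6.8425) + (3.0175) + (-37.8075) = -84.0675
Denominator Σ(x_t−x̄)² = 314.2750
r_1 = -84.0675 / 314.2750 = -0.267

-0.267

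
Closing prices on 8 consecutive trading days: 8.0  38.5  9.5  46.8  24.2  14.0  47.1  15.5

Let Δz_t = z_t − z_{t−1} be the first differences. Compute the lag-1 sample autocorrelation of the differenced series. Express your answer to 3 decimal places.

-0.678

First differences Δz: 30.5, -29.0, 37.3, -22.6, -10.2, 33.1, -31.6
Mean of differences = 1.0714
Numerator Σ(Δz_t−Δz̄)(Δz_{t+1}−Δz̄) = -3972.6022
Denominator Σ(Δz_t−Δz̄)² = 5863.4743
r_1(Δz) = -3972.6022 / 5863.4743 = -0.678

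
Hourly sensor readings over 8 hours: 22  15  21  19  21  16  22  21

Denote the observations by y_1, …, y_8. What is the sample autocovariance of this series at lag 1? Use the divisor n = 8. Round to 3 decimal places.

-3.674

Mean ȳ = (22 + 15 + 21 + 19 + 21 + 16 + 22 + 21)/8 = 19.6250
Σ_{t=1}^{7}(y_t−ȳ)(y_{t+1}−ȳ) = -29.3906
γ_1 = -29.3906 / 8 = -3.674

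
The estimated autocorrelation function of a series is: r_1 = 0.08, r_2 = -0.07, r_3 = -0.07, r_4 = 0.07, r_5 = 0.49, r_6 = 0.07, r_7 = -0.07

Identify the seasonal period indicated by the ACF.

The largest autocorrelation is r_5 = 0.49; the remaining lags stay at or below 0.08.
The dominant spike at lag 5 indicates a seasonal period of 5.

5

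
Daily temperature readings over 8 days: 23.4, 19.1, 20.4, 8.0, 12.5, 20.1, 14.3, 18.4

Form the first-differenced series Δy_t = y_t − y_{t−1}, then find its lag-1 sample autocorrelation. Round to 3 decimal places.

First differences Δy: -4.3, 1.3, -12.4, 4.5, 7.6, -5.8, 4.1
Mean of differences = -0.7143
Numerator Σ(Δy_t−Δȳ)(Δy_{t+1}−Δȳ) = -115.1088
Denominator Σ(Δy_t−Δȳ)² = 298.8286
r_1(Δy) = -115.1088 / 298.8286 = -0.385

-0.385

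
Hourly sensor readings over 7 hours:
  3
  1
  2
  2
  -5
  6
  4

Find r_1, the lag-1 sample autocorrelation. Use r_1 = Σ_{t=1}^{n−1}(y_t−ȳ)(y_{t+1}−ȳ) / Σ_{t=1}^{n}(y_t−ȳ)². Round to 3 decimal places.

-0.305

Mean ȳ = (3 + 1 + 2 + 2 − 5 + 6 + 4)/7 = 1.8571
Σ(y_t−ȳ)(y_{t+1}−ȳ) = (-0.9796) + (-0.1224) + (0.0204) + (-0.9796) + (-28.4082) + (8.8776) = -21.5918
Denominator Σ(y_t−ȳ)² = 70.8571
r_1 = -21.5918 / 70.8571 = -0.305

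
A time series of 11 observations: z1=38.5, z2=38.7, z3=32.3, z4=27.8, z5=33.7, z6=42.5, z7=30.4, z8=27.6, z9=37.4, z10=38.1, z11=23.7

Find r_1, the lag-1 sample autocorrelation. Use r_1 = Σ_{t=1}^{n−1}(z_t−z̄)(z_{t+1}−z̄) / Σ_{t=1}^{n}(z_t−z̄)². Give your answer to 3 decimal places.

Mean z̄ = (38.5 + 38.7 + 32.3 + 27.8 + 33.7 + 42.5 + 30.4 + 27.6 + 37.4 + 38.1 + 23.7)/11 = 33.7000
Numerator Σ_{t=1}^{10}(z_t−z̄)(z_{t+1}−z̄) = -33.9400
Denominator Σ(z_t−z̄)² = 343.4000
r_1 = -33.9400 / 343.4000 = -0.099

-0.099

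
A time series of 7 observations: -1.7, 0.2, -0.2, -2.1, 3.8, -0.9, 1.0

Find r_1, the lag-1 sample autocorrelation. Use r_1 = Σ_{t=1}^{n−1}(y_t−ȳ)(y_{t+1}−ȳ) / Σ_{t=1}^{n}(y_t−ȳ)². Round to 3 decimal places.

Mean ȳ = (-1.7 + 0.2 − 0.2 − 2.1 + 3.8 − 0.9 + 1.0)/7 = 0.0143
Numerator Σ_{t=1}^{6}(y_t−ȳ)(y_{t+1}−ȳ) = -12.2716
Denominator Σ(y_t−ȳ)² = 23.6286
r_1 = -12.2716 / 23.6286 = -0.519

-0.519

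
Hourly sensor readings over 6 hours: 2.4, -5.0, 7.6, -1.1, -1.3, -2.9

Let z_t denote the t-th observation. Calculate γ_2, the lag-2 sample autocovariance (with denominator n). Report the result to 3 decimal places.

Mean z̄ = (2.4 − 5.0 + 7.6 − 1.1 − 1.3 − 2.9)/6 = -0.0500
Σ_{t=1}^{4}(z_t−z̄)(z_{t+2}−z̄) = 17.3700
γ_2 = 17.3700 / 6 = 2.895

2.895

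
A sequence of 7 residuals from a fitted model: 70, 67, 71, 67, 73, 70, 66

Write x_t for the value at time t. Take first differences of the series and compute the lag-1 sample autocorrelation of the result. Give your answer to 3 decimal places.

-0.568

First differences Δx: -3, 4, -4, 6, -3, -4
Mean of differences = -0.6667
Numerator Σ(Δx_t−Δx̄)(Δx_{t+1}−Δx̄) = -56.4444
Denominator Σ(Δx_t−Δx̄)² = 99.3333
r_1(Δx) = -56.4444 / 99.3333 = -0.568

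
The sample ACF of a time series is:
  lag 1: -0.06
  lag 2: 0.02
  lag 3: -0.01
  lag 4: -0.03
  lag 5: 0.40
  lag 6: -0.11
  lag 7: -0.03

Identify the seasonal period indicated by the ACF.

The largest autocorrelation is r_5 = 0.40; the remaining lags stay at or below 0.02.
The dominant spike at lag 5 indicates a seasonal period of 5.

5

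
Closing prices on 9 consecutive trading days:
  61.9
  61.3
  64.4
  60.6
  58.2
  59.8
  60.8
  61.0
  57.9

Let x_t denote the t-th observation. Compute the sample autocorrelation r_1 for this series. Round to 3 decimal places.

Mean x̄ = (61.9 + 61.3 + 64.4 + 60.6 + 58.2 + 59.8 + 60.8 + 61.0 + 57.9)/9 = 60.6556
Numerator Σ_{t=1}^{8}(x_t−x̄)(x_{t+1}−x̄) = 4.2214
Denominator Σ(x_t−x̄)² = 30.4822
r_1 = 4.2214 / 30.4822 = 0.138

0.138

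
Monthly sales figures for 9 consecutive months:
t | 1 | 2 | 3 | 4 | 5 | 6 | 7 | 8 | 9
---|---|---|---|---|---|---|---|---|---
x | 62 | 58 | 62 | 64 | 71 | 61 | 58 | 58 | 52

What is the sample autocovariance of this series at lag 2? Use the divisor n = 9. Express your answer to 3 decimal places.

0.272

Mean x̄ = (62 + 58 + 62 + 64 + 71 + 61 + 58 + 58 + 52)/9 = 60.6667
Σ_{t=1}^{7}(x_t−x̄)(x_{t+2}−x̄) = 2.4444
γ_2 = 2.4444 / 9 = 0.272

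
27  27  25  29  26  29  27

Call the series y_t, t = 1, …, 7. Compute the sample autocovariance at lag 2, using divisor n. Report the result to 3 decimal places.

Mean ȳ = (27 + 27 + 25 + 29 + 26 + 29 + 27)/7 = 27.1429
Σ_{t=1}^{5}(y_t−ȳ)(y_{t+2}−ȳ) = 6.1020
γ_2 = 6.1020 / 7 = 0.872

0.872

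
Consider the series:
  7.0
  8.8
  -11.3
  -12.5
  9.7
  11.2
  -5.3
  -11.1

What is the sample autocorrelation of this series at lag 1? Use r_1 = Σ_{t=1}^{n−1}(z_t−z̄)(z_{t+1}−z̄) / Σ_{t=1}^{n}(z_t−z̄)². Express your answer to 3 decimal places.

0.116

Mean z̄ = (7.0 + 8.8 − 11.3 − 12.5 + 9.7 + 11.2 − 5.3 − 11.1)/8 = -0.4375
Σ(z_t−z̄)(z_{t+1}−z̄) = (68.7039) + (-100.3423) + (131.0289) + (-122.2836) + (117.9752) + (-56.5873) + (51.8464) = 90.3411
Denominator Σ(z_t−z̄)² = 779.6788
r_1 = 90.3411 / 779.6788 = 0.116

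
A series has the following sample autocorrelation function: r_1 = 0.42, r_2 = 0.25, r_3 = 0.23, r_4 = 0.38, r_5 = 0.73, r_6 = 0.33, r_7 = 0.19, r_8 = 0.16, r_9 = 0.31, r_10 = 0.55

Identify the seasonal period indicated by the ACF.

5

The largest autocorrelation is r_5 = 0.73, with a weaker echo at lag 10 (0.55); the remaining lags stay at or below 0.42. The elevated value at lag 1 (0.42), dropping to 0.25 at lag 2, reflects decaying short-term dependence rather than seasonality.
The dominant spike at lag 5 indicates a seasonal period of 5.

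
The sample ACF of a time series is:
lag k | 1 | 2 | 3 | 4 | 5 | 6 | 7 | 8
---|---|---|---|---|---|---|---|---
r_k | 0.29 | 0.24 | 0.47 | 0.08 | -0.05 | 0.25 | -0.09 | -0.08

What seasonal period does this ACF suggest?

3

The largest autocorrelation is r_3 = 0.47; the remaining lags stay at or below 0.29. The elevated value at lag 1 (0.29), dropping to 0.24 at lag 2, reflects decaying short-term dependence rather than seasonality.
The dominant spike at lag 3 indicates a seasonal period of 3.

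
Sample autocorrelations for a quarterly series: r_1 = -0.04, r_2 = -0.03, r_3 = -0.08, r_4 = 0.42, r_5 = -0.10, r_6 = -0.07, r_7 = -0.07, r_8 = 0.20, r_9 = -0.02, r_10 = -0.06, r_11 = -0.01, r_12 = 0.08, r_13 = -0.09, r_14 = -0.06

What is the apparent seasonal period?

4

The largest autocorrelation is r_4 = 0.42, with a weaker echo at lag 8 (0.20); the remaining lags stay at or below 0.08.
The dominant spike at lag 4 indicates a seasonal period of 4.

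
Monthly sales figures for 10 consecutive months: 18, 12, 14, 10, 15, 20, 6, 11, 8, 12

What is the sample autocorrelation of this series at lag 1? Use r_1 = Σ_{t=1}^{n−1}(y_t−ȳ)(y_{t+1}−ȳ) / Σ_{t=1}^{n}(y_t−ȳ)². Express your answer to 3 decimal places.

-0.146

Mean ȳ = (18 + 12 + 14 + 10 + 15 + 20 + 6 + 11 + 8 + 12)/10 = 12.6000
Numerator Σ_{t=1}^{9}(y_t−ȳ)(y_{t+1}−ȳ) = -24.3600
Denominator Σ(y_t−ȳ)² = 166.4000
r_1 = -24.3600 / 166.4000 = -0.146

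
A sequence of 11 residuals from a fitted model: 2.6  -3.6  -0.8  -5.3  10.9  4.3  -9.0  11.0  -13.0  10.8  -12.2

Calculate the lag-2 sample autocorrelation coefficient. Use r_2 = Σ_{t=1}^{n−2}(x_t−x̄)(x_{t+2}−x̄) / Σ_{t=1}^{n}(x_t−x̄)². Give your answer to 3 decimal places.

Mean x̄ = (2.6 − 3.6 − 0.8 − 5.3 + 10.9 + 4.3 − 9.0 + 11.0 − 13.0 + 10.8 − 12.2)/11 = -0.3909
Numerator Σ_{t=1}^{9}(x_t−x̄)(x_{t+2}−x̄) = 328.0417
Denominator Σ(x_t−x̄)² = 820.5491
r_2 = 328.0417 / 820.5491 = 0.400

0.400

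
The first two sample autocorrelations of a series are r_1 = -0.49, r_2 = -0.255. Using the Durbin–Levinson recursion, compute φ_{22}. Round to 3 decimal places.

φ_{22} = (r_2 − r_1²) / (1 − r_1²)
r_1² = (-0.49)² = 0.2401
Numerator = -0.255 − 0.2401 = -0.4951; denominator = 1 − 0.2401 = 0.7599
φ_{22} = -0.4951 / 0.7599 = -0.652

-0.652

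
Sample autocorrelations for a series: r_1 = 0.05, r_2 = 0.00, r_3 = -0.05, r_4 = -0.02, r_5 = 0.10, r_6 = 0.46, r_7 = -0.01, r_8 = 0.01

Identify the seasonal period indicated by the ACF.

The largest autocorrelation is r_6 = 0.46; the remaining lags stay at or below 0.10.
The dominant spike at lag 6 indicates a seasonal period of 6.

6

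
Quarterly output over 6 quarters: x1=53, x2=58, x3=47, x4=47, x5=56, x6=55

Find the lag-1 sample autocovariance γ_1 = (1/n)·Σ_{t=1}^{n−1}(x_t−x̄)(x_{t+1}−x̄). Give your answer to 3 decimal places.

Mean x̄ = (53 + 58 + 47 + 47 + 56 + 55)/6 = 52.6667
Σ_{t=1}^{5}(x_t−x̄)(x_{t+1}−x̄) = -7.4444
γ_1 = -7.4444 / 6 = -1.241

-1.241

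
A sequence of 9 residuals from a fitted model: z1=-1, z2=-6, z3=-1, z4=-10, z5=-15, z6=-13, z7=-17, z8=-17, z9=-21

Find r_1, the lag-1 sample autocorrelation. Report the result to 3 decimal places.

Mean z̄ = (-1 − 6 − 1 − 10 − 15 − 13 − 17 − 17 − 21)/9 = -11.2222
Numerator Σ_{t=1}^{8}(z_t−z̄)(z_{t+1}−z̄) = 221.5062
Denominator Σ(z_t−z̄)² = 417.5556
r_1 = 221.5062 / 417.5556 = 0.530

0.530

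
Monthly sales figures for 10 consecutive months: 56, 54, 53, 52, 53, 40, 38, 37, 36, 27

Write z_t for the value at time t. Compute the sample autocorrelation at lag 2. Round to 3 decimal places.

Mean z̄ = (56 + 54 + 53 + 52 + 53 + 40 + 38 + 37 + 36 + 27)/10 = 44.6000
Numerator Σ_{t=1}^{8}(z_t−z̄)(z_{t+2}−z̄) = 371.8800
Denominator Σ(z_t−z̄)² = 920.4000
r_2 = 371.8800 / 920.4000 = 0.404

0.404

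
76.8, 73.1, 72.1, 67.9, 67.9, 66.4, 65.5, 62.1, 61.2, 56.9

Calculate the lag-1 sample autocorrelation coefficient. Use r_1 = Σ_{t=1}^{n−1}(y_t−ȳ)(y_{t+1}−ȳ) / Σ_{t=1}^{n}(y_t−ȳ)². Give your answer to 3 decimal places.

Mean ȳ = (76.8 + 73.1 + 72.1 + 67.9 + 67.9 + 66.4 + 65.5 + 62.1 + 61.2 + 56.9)/10 = 66.9900
Numerator Σ_{t=1}^{9}(y_t−ȳ)(y_{t+1}−ȳ) = 191.0019
Denominator Σ(y_t−ȳ)² = 323.1490
r_1 = 191.0019 / 323.1490 = 0.591

0.591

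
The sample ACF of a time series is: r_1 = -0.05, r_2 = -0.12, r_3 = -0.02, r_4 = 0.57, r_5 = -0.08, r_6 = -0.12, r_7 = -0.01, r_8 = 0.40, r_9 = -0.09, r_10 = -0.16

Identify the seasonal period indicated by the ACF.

The largest autocorrelation is r_4 = 0.57, with a weaker echo at lag 8 (0.40); the remaining lags stay at or below -0.01.
The dominant spike at lag 4 indicates a seasonal period of 4.

4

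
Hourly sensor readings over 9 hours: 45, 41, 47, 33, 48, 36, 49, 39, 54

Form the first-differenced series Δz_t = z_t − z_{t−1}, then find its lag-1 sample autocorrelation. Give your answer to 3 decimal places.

-0.848

First differences Δz: -4, 6, -14, 15, -12, 13, -10, 15
Mean of differences = 1.1250
Numerator Σ(Δz_t−Δz̄)(Δz_{t+1}−Δz̄) = -933.0156
Denominator Σ(Δz_t−Δz̄)² = 1100.8750
r_1(Δz) = -933.0156 / 1100.8750 = -0.848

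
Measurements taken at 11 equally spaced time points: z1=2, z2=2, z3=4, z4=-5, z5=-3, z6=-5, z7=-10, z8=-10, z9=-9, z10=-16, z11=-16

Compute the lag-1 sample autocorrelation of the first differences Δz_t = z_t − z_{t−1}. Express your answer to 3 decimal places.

First differences Δz: 0, 2, -9, 2, -2, -5, 0, 1, -7, 0
Mean of differences = -1.8000
Numerator Σ(Δz_t−Δz̄)(Δz_{t+1}−Δz̄) = -72.6400
Denominator Σ(Δz_t−Δz̄)² = 135.6000
r_1(Δz) = -72.6400 / 135.6000 = -0.536

-0.536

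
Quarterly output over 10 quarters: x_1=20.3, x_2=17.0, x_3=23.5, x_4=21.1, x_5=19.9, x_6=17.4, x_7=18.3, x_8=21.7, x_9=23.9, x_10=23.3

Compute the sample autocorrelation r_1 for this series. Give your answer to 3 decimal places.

0.200

Mean x̄ = (20.3 + 17.0 + 23.5 + 21.1 + 19.9 + 17.4 + 18.3 + 21.7 + 23.9 + 23.3)/10 = 20.6400
Numerator Σ_{t=1}^{9}(x_t−x̄)(x_{t+1}−x̄) = 11.4284
Denominator Σ(x_t−x̄)² = 57.1040
r_1 = 11.4284 / 57.1040 = 0.200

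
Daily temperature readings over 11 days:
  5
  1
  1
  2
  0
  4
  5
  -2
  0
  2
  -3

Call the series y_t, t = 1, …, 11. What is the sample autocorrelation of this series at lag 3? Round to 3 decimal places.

0.323

Mean ȳ = (5 + 1 + 1 + 2 + 0 + 4 + 5 − 2 + 0 + 2 − 3)/11 = 1.3636
Numerator Σ_{t=1}^{8}(y_t−ȳ)(y_{t+3}−ȳ) = 22.1488
Denominator Σ(y_t−ȳ)² = 68.5455
r_3 = 22.1488 / 68.5455 = 0.323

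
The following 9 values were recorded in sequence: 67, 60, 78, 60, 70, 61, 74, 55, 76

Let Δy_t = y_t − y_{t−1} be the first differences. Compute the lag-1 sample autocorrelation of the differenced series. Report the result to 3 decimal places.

-0.804

First differences Δy: -7, 18, -18, 10, -9, 13, -19, 21
Mean of differences = 1.1250
Numerator Σ(Δy_t−Δȳ)(Δy_{t+1}−Δȳ) = -1478.6406
Denominator Σ(Δy_t−Δȳ)² = 1838.8750
r_1(Δy) = -1478.6406 / 1838.8750 = -0.804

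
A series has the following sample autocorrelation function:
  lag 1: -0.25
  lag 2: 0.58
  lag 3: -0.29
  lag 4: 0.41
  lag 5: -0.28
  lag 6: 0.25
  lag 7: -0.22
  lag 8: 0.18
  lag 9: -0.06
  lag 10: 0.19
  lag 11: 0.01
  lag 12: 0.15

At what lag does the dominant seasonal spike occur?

The largest autocorrelation is r_2 = 0.58, with weaker echoes at lags 4 (0.41), 6 (0.25), 8 (0.18), 10 (0.19) and 12 (0.15); the remaining lags stay at or below 0.01.
The dominant spike at lag 2 indicates a seasonal period of 2.

2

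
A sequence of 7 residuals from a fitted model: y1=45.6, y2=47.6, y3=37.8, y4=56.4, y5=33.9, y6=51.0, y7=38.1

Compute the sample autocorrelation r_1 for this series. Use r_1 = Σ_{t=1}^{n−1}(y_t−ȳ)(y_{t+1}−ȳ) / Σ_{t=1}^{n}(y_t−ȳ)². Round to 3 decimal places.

Mean ȳ = (45.6 + 47.6 + 37.8 + 56.4 + 33.9 + 51.0 + 38.1)/7 = 44.3429
Numerator Σ_{t=1}^{6}(y_t−ȳ)(y_{t+1}−ȳ) = -333.0947
Denominator Σ(y_t−ȳ)² = 392.7171
r_1 = -333.0947 / 392.7171 = -0.848

-0.848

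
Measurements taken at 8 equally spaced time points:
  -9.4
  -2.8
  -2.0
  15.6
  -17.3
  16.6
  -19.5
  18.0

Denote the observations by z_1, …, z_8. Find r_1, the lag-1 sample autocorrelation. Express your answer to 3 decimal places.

-0.759

Mean z̄ = (-9.4 − 2.8 − 2.0 + 15.6 − 17.3 + 16.6 − 19.5 + 18.0)/8 = -0.1000
Deviations from mean: -9.3000, -2.7000, -1.9000, 15.7000, -17.2000, 16.7000, -19.4000, 18.1000
Σ(z_t−z̄)(z_{t+1}−z̄) = (25.1100) + (5.1300) + (-29.8300) + (-270.0400) + (-287.2400) + (-323.9800) + (-351.1400) = -1231.9900
Denominator Σ(z_t−z̄)² = 1622.5800
r_1 = -1231.9900 / 1622.5800 = -0.759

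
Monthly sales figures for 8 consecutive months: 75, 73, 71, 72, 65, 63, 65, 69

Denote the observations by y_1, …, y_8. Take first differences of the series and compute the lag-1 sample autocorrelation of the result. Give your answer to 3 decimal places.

First differences Δy: -2, -2, 1, -7, -2, 2, 4
Mean of differences = -0.8571
Numerator Σ(Δy_t−Δȳ)(Δy_{t+1}−Δȳ) = 5.4082
Denominator Σ(Δy_t−Δȳ)² = 76.8571
r_1(Δy) = 5.4082 / 76.8571 = 0.070

0.070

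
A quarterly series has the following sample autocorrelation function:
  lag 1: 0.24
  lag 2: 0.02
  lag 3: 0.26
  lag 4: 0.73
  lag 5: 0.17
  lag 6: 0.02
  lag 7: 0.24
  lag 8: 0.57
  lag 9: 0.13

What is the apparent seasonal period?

The largest autocorrelation is r_4 = 0.73, with a weaker echo at lag 8 (0.57); the remaining lags stay at or below 0.26.
The dominant spike at lag 4 indicates a seasonal period of 4.

4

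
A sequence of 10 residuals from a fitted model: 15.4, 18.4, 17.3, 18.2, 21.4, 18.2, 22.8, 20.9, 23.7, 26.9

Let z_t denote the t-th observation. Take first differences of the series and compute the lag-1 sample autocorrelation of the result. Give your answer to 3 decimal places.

-0.668

First differences Δz: 3.0, -1.1, 0.9, 3.2, -3.2, 4.6, -1.9, 2.8, 3.2
Mean of differences = 1.2778
Numerator Σ(Δz_t−Δz̄)(Δz_{t+1}−Δz̄) = -39.8749
Denominator Σ(Δz_t−Δz̄)² = 59.6556
r_1(Δz) = -39.8749 / 59.6556 = -0.668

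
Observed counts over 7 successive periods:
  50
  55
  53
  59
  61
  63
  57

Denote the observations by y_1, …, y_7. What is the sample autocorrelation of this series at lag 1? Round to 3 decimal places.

Mean ȳ = (50 + 55 + 53 + 59 + 61 + 63 + 57)/7 = 56.8571
Σ(y_t−ȳ)(y_{t+1}−ȳ) = (12.7347) + (7.1633) + (-8.2653) + (8.8776) + (25.4490) + (0.8776) = 46.8367
Denominator Σ(y_t−ȳ)² = 124.8571
r_1 = 46.8367 / 124.8571 = 0.375

0.375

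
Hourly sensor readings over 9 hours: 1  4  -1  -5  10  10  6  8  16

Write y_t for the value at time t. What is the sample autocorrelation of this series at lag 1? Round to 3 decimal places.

0.262

Mean ȳ = (1 + 4 − 1 − 5 + 10 + 10 + 6 + 8 + 16)/9 = 5.4444
Numerator Σ_{t=1}^{8}(y_t−ȳ)(y_{t+1}−ȳ) = 87.1358
Denominator Σ(y_t−ȳ)² = 332.2222
r_1 = 87.1358 / 332.2222 = 0.262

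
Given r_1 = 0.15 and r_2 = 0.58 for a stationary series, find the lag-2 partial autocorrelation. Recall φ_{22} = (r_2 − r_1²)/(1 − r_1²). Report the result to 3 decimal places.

φ_{22} = (r_2 − r_1²) / (1 − r_1²)
r_1² = (0.15)² = 0.0225
Numerator = 0.58 − 0.0225 = 0.5575; denominator = 1 − 0.0225 = 0.9775
φ_{22} = 0.5575 / 0.9775 = 0.570

0.570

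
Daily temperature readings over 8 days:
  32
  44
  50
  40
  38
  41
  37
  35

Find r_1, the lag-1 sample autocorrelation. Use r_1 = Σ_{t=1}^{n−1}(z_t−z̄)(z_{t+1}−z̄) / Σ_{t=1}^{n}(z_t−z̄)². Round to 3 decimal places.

Mean z̄ = (32 + 44 + 50 + 40 + 38 + 41 + 37 + 35)/8 = 39.6250
Deviations from mean: -7.6250, 4.3750, 10.3750, 0.3750, -1.6250, 1.3750, -2.6250, -4.6250
Σ(z_t−z̄)(z_{t+1}−z̄) = (-33.3594) + (45.3906) + (3.8906) + (-0.6094) + (-2.2344) + (-3.6094) + (12.1406) = 21.6094
Denominator Σ(z_t−z̄)² = 217.8750
r_1 = 21.6094 / 217.8750 = 0.099

0.099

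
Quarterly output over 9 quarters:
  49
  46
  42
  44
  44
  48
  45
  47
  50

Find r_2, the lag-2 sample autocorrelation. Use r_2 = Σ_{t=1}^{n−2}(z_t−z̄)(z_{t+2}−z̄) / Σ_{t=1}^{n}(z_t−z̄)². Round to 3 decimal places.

Mean z̄ = (49 + 46 + 42 + 44 + 44 + 48 + 45 + 47 + 50)/9 = 46.1111
Σ(z_t−z̄)(z_{t+2}−z̄) = (-11.8765) + (0.2346) + (8.6790) + (-3.9877) + (2.3457) + (1.6790) + (-4.3210) = -7.2469
Denominator Σ(z_t−z̄)² = 54.8889
r_2 = -7.2469 / 54.8889 = -0.132

-0.132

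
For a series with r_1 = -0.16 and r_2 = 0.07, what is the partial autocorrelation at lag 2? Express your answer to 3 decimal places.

0.046

φ_{22} = (r_2 − r_1²) / (1 − r_1²)
r_1² = (-0.16)² = 0.0256
Numerator = 0.07 − 0.0256 = 0.0444; denominator = 1 − 0.0256 = 0.9744
φ_{22} = 0.0444 / 0.9744 = 0.046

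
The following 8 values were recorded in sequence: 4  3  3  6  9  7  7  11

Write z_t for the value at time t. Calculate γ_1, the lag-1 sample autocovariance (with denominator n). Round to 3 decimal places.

3.023

Mean z̄ = (4 + 3 + 3 + 6 + 9 + 7 + 7 + 11)/8 = 6.2500
Σ_{t=1}^{7}(z_t−z̄)(z_{t+1}−z̄) = 24.1875
γ_1 = 24.1875 / 8 = 3.023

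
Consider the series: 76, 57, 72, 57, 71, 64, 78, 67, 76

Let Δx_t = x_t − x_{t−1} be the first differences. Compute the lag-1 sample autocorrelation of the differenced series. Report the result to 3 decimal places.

-0.804

First differences Δx: -19, 15, -15, 14, -7, 14, -11, 9
Mean of differences = 0.0000
Numerator Σ(Δx_t−Δx̄)(Δx_{t+1}−Δx̄) = -1169.0000
Denominator Σ(Δx_t−Δx̄)² = 1454.0000
r_1(Δx) = -1169.0000 / 1454.0000 = -0.804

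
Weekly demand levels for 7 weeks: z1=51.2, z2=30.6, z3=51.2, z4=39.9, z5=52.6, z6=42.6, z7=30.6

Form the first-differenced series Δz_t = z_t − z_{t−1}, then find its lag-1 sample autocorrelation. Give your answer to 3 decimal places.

-0.594

First differences Δz: -20.6, 20.6, -11.3, 12.7, -10.0, -12.0
Mean of differences = -3.4333
Numerator Σ(Δz_t−Δz̄)(Δz_{t+1}−Δz̄) = -778.2378
Denominator Σ(Δz_t−Δz̄)² = 1310.9733
r_1(Δz) = -778.2378 / 1310.9733 = -0.594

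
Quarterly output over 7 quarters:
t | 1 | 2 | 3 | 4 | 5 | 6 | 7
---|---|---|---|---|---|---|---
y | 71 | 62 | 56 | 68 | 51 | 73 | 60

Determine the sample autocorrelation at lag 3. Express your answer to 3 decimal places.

Mean ȳ = (71 + 62 + 56 + 68 + 51 + 73 + 60)/7 = 63.0000
Σ(y_t−ȳ)(y_{t+3}−ȳ) = (40.0000) + (12.0000) + (-70.0000) + (-15.0000) = -33.0000
Denominator Σ(y_t−ȳ)² = 392.0000
r_3 = -33.0000 / 392.0000 = -0.084

-0.084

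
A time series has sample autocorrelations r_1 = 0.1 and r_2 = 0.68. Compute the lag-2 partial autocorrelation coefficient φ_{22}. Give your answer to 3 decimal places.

0.677

φ_{22} = (r_2 − r_1²) / (1 − r_1²)
r_1² = (0.1)² = 0.01
Numerator = 0.68 − 0.0100 = 0.6700; denominator = 1 − 0.0100 = 0.9900
φ_{22} = 0.6700 / 0.9900 = 0.677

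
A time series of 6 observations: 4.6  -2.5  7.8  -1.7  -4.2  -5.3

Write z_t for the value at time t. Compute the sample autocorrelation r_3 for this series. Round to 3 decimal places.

Mean z̄ = (4.6 − 2.5 + 7.8 − 1.7 − 4.2 − 5.3)/6 = -0.2167
Deviations from mean: 4.8167, -2.2833, 8.0167, -1.4833, -3.9833, -5.0833
Σ(z_t−z̄)(z_{t+3}−z̄) = (-7.1447) + (9.0953) + (-40.7514) = -38.8008
Denominator Σ(z_t−z̄)² = 136.5883
r_3 = -38.8008 / 136.5883 = -0.284

-0.284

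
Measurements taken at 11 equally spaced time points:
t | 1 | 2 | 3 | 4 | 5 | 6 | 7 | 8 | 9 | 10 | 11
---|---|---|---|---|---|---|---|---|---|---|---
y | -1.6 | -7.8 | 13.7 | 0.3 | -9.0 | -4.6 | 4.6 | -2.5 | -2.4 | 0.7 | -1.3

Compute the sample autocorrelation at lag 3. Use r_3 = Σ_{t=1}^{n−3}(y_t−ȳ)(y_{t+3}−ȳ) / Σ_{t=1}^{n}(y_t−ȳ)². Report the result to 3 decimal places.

0.094

Mean ȳ = (-1.6 − 7.8 + 13.7 + 0.3 − 9.0 − 4.6 + 4.6 − 2.5 − 2.4 + 0.7 − 1.3)/11 = -0.9000
Numerator Σ_{t=1}^{8}(y_t−ȳ)(y_{t+3}−ȳ) = 35.5800
Denominator Σ(y_t−ȳ)² = 379.7800
r_3 = 35.5800 / 379.7800 = 0.094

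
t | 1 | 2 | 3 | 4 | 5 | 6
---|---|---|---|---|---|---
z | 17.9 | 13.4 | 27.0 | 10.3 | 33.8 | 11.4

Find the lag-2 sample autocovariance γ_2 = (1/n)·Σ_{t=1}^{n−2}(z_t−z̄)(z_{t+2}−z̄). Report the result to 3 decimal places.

37.402

Mean z̄ = (17.9 + 13.4 + 27.0 + 10.3 + 33.8 + 11.4)/6 = 18.9667
Deviations: -1.0667, -5.5667, 8.0333, -8.6667, 14.8333, -7.5667
Σ_{t=1}^{4}(z_t−z̄)(z_{t+2}−z̄) = 224.4144
γ_2 = 224.4144 / 6 = 37.402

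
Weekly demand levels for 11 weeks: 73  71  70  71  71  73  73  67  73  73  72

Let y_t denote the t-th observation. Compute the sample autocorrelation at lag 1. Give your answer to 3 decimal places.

-0.228

Mean ȳ = (73 + 71 + 70 + 71 + 71 + 73 + 73 + 67 + 73 + 73 + 72)/11 = 71.5455
Numerator Σ_{t=1}^{10}(y_t−ȳ)(y_{t+1}−ȳ) = -7.9339
Denominator Σ(y_t−ȳ)² = 34.7273
r_1 = -7.9339 / 34.7273 = -0.228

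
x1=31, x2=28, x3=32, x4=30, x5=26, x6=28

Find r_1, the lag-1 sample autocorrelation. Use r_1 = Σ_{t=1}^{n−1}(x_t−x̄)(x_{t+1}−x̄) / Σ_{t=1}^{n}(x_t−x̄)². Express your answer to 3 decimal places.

-0.082

Mean x̄ = (31 + 28 + 32 + 30 + 26 + 28)/6 = 29.1667
Σ(x_t−x̄)(x_{t+1}−x̄) = (-2.1389) + (-3.3056) + (2.3611) + (-2.6389) + (3.6944) = -2.0278
Denominator Σ(x_t−x̄)² = 24.8333
r_1 = -2.0278 / 24.8333 = -0.082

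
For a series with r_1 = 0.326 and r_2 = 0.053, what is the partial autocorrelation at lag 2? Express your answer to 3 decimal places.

φ_{22} = (r_2 − r_1²) / (1 − r_1²)
r_1² = (0.326)² = 0.106276
Numerator = 0.053 − 0.1063 = -0.0533; denominator = 1 − 0.1063 = 0.8937
φ_{22} = -0.0533 / 0.8937 = -0.060

-0.060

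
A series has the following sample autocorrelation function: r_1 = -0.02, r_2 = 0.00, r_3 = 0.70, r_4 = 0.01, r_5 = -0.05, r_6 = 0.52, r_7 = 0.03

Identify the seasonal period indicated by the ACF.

The largest autocorrelation is r_3 = 0.70, with a weaker echo at lag 6 (0.52); the remaining lags stay at or below 0.03.
The dominant spike at lag 3 indicates a seasonal period of 3.

3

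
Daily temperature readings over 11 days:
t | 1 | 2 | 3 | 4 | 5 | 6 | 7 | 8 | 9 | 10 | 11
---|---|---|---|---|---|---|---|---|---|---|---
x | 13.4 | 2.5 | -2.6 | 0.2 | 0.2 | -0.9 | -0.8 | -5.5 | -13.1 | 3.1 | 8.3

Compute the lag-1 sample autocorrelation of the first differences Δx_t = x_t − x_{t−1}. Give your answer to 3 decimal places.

0.072

First differences Δx: -10.9, -5.1, 2.8, 0.0, -1.1, 0.1, -4.7, -7.6, 16.2, 5.2
Mean of differences = -0.5100
Numerator Σ(Δx_t−Δx̄)(Δx_{t+1}−Δx̄) = 37.6159
Denominator Σ(Δx_t−Δx̄)² = 520.6090
r_1(Δx) = 37.6159 / 520.6090 = 0.072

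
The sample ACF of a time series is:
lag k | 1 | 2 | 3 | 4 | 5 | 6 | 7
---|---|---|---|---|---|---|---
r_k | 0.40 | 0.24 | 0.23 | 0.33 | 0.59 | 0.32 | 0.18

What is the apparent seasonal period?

The largest autocorrelation is r_5 = 0.59; the remaining lags stay at or below 0.40. The elevated value at lag 1 (0.40), dropping to 0.24 at lag 2, reflects decaying short-term dependence rather than seasonality.
The dominant spike at lag 5 indicates a seasonal period of 5.

5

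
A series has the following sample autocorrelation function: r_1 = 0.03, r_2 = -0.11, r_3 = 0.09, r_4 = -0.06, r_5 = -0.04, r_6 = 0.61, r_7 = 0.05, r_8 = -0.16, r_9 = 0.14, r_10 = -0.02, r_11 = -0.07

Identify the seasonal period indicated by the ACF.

6

The largest autocorrelation is r_6 = 0.61; the remaining lags stay at or below 0.14.
The dominant spike at lag 6 indicates a seasonal period of 6.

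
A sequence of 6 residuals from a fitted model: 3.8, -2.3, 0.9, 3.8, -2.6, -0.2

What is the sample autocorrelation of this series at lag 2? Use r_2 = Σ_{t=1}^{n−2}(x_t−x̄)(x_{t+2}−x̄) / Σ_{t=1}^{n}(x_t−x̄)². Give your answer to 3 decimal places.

-0.294

Mean x̄ = (3.8 − 2.3 + 0.9 + 3.8 − 2.6 − 0.2)/6 = 0.5667
Deviations from mean: 3.2333, -2.8667, 0.3333, 3.2333, -3.1667, -0.7667
Σ(x_t−x̄)(x_{t+2}−x̄) = (1.0778) + (-9.2689) + (-1.0556) + (-2.4789) = -11.7256
Denominator Σ(x_t−x̄)² = 39.8533
r_2 = -11.7256 / 39.8533 = -0.294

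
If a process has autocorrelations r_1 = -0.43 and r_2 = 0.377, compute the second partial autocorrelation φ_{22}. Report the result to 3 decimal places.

0.236

φ_{22} = (r_2 − r_1²) / (1 − r_1²)
r_1² = (-0.43)² = 0.1849
Numerator = 0.377 − 0.1849 = 0.1921; denominator = 1 − 0.1849 = 0.8151
φ_{22} = 0.1921 / 0.8151 = 0.236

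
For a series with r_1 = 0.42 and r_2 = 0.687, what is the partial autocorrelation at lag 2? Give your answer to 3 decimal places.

0.620

φ_{22} = (r_2 − r_1²) / (1 − r_1²)
r_1² = (0.42)² = 0.1764
Numerator = 0.687 − 0.1764 = 0.5106; denominator = 1 − 0.1764 = 0.8236
φ_{22} = 0.5106 / 0.8236 = 0.620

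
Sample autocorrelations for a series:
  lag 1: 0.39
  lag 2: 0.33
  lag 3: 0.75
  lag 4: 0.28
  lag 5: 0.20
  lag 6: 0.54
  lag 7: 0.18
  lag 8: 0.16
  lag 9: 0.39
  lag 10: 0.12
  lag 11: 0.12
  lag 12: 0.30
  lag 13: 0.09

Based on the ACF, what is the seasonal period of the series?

3

The largest autocorrelation is r_3 = 0.75, with a weaker echo at lag 6 (0.54); the remaining lags stay at or below 0.39. The elevated value at lag 1 (0.39), dropping to 0.33 at lag 2, reflects decaying short-term dependence rather than seasonality.
The dominant spike at lag 3 indicates a seasonal period of 3.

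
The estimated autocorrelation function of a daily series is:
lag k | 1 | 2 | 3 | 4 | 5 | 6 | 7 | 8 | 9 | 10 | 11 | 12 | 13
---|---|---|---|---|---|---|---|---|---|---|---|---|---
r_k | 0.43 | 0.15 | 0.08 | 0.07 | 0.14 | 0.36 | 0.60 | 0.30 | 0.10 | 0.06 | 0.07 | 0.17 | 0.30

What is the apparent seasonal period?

7

The largest autocorrelation is r_7 = 0.60; the remaining lags stay at or below 0.43. The elevated value at lag 1 (0.43), dropping to 0.15 at lag 2, reflects decaying short-term dependence rather than seasonality.
The dominant spike at lag 7 indicates a seasonal period of 7.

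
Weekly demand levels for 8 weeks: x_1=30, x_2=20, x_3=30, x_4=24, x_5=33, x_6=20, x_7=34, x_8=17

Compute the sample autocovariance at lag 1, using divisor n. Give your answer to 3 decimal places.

Mean x̄ = (30 + 20 + 30 + 24 + 33 + 20 + 34 + 17)/8 = 26.0000
Deviations: 4.0000, -6.0000, 4.0000, -2.0000, 7.0000, -6.0000, 8.0000, -9.0000
Σ_{t=1}^{7}(x_t−x̄)(x_{t+1}−x̄) = -232.0000
γ_1 = -232.0000 / 8 = -29.000

-29.000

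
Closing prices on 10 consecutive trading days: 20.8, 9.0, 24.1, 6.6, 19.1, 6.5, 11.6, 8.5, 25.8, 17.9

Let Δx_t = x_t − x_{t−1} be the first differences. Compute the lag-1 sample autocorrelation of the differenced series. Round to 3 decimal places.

-0.783

First differences Δx: -11.8, 15.1, -17.5, 12.5, -12.6, 5.1, -3.1, 17.3, -7.9
Mean of differences = -0.3222
Numerator Σ(Δx_t−Δx̄)(Δx_{t+1}−Δx̄) = -1083.7405
Denominator Σ(Δx_t−Δx̄)² = 1384.8956
r_1(Δx) = -1083.7405 / 1384.8956 = -0.783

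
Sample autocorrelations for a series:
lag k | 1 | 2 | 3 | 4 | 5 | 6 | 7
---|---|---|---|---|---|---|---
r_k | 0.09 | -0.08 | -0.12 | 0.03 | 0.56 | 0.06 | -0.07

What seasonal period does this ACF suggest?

5

The largest autocorrelation is r_5 = 0.56; the remaining lags stay at or below 0.09.
The dominant spike at lag 5 indicates a seasonal period of 5.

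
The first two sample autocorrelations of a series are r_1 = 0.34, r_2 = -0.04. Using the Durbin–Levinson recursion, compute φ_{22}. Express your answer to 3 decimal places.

φ_{22} = (r_2 − r_1²) / (1 − r_1²)
r_1² = (0.34)² = 0.1156
Numerator = -0.04 − 0.1156 = -0.1556; denominator = 1 − 0.1156 = 0.8844
φ_{22} = -0.1556 / 0.8844 = -0.176

-0.176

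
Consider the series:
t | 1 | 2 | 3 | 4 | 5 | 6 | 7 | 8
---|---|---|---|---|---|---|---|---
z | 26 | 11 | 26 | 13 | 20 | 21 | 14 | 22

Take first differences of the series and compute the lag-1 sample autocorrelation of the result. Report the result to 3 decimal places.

-0.725

First differences Δz: -15, 15, -13, 7, 1, -7, 8
Mean of differences = -0.5714
Numerator Σ(Δz_t−Δz̄)(Δz_{t+1}−Δz̄) = -565.6122
Denominator Σ(Δz_t−Δz̄)² = 779.7143
r_1(Δz) = -565.6122 / 779.7143 = -0.725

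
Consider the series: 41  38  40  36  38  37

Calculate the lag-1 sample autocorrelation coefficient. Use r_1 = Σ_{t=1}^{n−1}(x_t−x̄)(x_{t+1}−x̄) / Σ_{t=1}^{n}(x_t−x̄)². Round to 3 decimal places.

-0.237

Mean x̄ = (41 + 38 + 40 + 36 + 38 + 37)/6 = 38.3333
Σ(x_t−x̄)(x_{t+1}−x̄) = (-0.8889) + (-0.5556) + (-3.8889) + (0.7778) + (0.4444) = -4.1111
Denominator Σ(x_t−x̄)² = 17.3333
r_1 = -4.1111 / 17.3333 = -0.237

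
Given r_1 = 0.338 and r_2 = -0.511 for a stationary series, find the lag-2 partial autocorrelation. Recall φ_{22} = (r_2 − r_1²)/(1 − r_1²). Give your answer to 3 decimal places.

φ_{22} = (r_2 − r_1²) / (1 − r_1²)
r_1² = (0.338)² = 0.114244
Numerator = -0.511 − 0.1142 = -0.6252; denominator = 1 − 0.1142 = 0.8858
φ_{22} = -0.6252 / 0.8858 = -0.706

-0.706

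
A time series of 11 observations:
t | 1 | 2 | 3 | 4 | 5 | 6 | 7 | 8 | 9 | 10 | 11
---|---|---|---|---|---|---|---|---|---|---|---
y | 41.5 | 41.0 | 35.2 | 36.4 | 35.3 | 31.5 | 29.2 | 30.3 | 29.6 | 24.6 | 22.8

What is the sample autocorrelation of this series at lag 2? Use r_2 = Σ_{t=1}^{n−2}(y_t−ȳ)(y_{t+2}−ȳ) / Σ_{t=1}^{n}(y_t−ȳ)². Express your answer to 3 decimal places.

Mean ȳ = (41.5 + 41.0 + 35.2 + 36.4 + 35.3 + 31.5 + 29.2 + 30.3 + 29.6 + 24.6 + 22.8)/11 = 32.4909
Numerator Σ_{t=1}^{9}(y_t−ȳ)(y_{t+2}−ȳ) = 109.1498
Denominator Σ(y_t−ȳ)² = 365.2291
r_2 = 109.1498 / 365.2291 = 0.299

0.299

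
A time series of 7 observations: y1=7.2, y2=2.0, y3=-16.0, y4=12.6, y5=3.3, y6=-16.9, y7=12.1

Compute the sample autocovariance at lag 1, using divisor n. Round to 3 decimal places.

-61.292

Mean ȳ = (7.2 + 2.0 − 16.0 + 12.6 + 3.3 − 16.9 + 12.1)/7 = 0.6143
Σ_{t=1}^{6}(y_t−ȳ)(y_{t+1}−ȳ) = -429.0431
γ_1 = -429.0431 / 7 = -61.292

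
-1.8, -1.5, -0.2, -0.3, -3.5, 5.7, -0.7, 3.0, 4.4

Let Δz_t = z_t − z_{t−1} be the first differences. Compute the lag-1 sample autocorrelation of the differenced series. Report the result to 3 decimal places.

-0.743

First differences Δz: 0.3, 1.3, -0.1, -3.2, 9.2, -6.4, 3.7, 1.4
Mean of differences = 0.7750
Numerator Σ(Δz_t−Δz̄)(Δz_{t+1}−Δz̄) = -110.3281
Denominator Σ(Δz_t−Δz̄)² = 148.4750
r_1(Δz) = -110.3281 / 148.4750 = -0.743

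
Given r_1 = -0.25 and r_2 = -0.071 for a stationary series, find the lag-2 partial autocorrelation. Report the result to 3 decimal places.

φ_{22} = (r_2 − r_1²) / (1 − r_1²)
r_1² = (-0.25)² = 0.0625
Numerator = -0.071 − 0.0625 = -0.1335; denominator = 1 − 0.0625 = 0.9375
φ_{22} = -0.1335 / 0.9375 = -0.142

-0.142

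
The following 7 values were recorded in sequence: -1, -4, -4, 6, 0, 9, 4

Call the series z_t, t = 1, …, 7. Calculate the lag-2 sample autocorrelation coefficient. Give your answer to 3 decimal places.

0.178

Mean z̄ = (-1 − 4 − 4 + 6 + 0 + 9 + 4)/7 = 1.4286
Deviations from mean: -2.4286, -5.4286, -5.4286, 4.5714, -1.4286, 7.5714, 2.5714
Σ(z_t−z̄)(z_{t+2}−z̄) = (13.1837) + (-24.8163) + (7.7551) + (34.6122) + (-3.6735) = 27.0612
Denominator Σ(z_t−z̄)² = 151.7143
r_2 = 27.0612 / 151.7143 = 0.178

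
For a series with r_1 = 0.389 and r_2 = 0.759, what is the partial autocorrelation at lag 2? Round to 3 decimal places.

0.716

φ_{22} = (r_2 − r_1²) / (1 − r_1²)
r_1² = (0.389)² = 0.151321
Numerator = 0.759 − 0.1513 = 0.6077; denominator = 1 − 0.1513 = 0.8487
φ_{22} = 0.6077 / 0.8487 = 0.716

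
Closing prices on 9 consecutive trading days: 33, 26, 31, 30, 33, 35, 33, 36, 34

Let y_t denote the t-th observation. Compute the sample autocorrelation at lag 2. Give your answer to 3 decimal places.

0.252

Mean ȳ = (33 + 26 + 31 + 30 + 33 + 35 + 33 + 36 + 34)/9 = 32.3333
Numerator Σ_{t=1}^{7}(y_t−ȳ)(y_{t+2}−ȳ) = 18.1111
Denominator Σ(y_t−ȳ)² = 72.0000
r_2 = 18.1111 / 72.0000 = 0.252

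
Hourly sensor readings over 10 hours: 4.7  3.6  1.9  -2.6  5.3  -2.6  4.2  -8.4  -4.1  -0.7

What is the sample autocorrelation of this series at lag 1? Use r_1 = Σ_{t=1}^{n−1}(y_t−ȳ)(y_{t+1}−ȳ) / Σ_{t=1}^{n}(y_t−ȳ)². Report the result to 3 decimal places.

Mean ȳ = (4.7 + 3.6 + 1.9 − 2.6 + 5.3 − 2.6 + 4.2 − 8.4 − 4.1 − 0.7)/10 = 0.1300
Numerator Σ_{t=1}^{9}(y_t−ȳ)(y_{t+1}−ȳ) = -17.2959
Denominator Σ(y_t−ȳ)² = 185.6010
r_1 = -17.2959 / 185.6010 = -0.093

-0.093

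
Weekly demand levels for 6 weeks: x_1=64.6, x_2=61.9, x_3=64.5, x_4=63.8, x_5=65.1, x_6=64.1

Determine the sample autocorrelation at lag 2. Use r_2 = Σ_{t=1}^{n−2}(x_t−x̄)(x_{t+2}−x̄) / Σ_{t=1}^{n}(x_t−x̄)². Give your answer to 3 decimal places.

Mean x̄ = (64.6 + 61.9 + 64.5 + 63.8 + 65.1 + 64.1)/6 = 64.0000
Deviations from mean: 0.6000, -2.1000, 0.5000, -0.2000, 1.1000, 0.1000
Σ(x_t−x̄)(x_{t+2}−x̄) = (0.3000) + (0.4200) + (0.5500) + (-0.0200) = 1.2500
Denominator Σ(x_t−x̄)² = 6.2800
r_2 = 1.2500 / 6.2800 = 0.199

0.199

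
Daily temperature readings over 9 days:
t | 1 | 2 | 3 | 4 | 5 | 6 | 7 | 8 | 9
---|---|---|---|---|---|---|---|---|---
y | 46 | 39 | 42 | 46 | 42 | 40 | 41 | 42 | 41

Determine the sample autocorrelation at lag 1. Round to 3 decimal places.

Mean ȳ = (46 + 39 + 42 + 46 + 42 + 40 + 41 + 42 + 41)/9 = 42.1111
Numerator Σ_{t=1}^{8}(y_t−ȳ)(y_{t+1}−ȳ) = -9.7901
Denominator Σ(y_t−ȳ)² = 46.8889
r_1 = -9.7901 / 46.8889 = -0.209

-0.209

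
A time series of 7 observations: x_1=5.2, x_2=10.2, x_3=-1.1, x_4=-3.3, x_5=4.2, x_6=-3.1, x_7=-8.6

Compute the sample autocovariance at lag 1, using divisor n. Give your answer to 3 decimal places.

Mean x̄ = (5.2 + 10.2 − 1.1 − 3.3 + 4.2 − 3.1 − 8.6)/7 = 0.5000
Σ_{t=1}^{6}(x_t−x̄)(x_{t+1}−x̄) = 41.5300
γ_1 = 41.5300 / 7 = 5.933

5.933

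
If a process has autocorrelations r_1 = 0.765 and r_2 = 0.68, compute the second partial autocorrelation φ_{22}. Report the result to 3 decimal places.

0.228

φ_{22} = (r_2 − r_1²) / (1 − r_1²)
r_1² = (0.765)² = 0.585225
Numerator = 0.68 − 0.5852 = 0.0948; denominator = 1 − 0.5852 = 0.4148
φ_{22} = 0.0948 / 0.4148 = 0.228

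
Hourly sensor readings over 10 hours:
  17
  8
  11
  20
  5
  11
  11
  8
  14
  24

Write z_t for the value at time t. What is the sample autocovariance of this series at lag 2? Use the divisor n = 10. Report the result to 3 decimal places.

Mean z̄ = (17 + 8 + 11 + 20 + 5 + 11 + 11 + 8 + 14 + 24)/10 = 12.9000
Σ_{t=1}^{8}(z_t−z̄)(z_{t+2}−z̄) = -73.2200
γ_2 = -73.2200 / 10 = -7.322

-7.322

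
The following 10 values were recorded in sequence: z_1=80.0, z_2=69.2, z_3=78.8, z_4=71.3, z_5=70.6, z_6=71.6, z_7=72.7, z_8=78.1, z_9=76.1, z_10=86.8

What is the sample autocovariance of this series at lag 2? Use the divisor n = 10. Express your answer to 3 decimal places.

7.300

Mean z̄ = (80.0 + 69.2 + 78.8 + 71.3 + 70.6 + 71.6 + 72.7 + 78.1 + 76.1 + 86.8)/10 = 75.5200
Σ_{t=1}^{8}(z_t−z̄)(z_{t+2}−z̄) = 72.9972
γ_2 = 72.9972 / 10 = 7.300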